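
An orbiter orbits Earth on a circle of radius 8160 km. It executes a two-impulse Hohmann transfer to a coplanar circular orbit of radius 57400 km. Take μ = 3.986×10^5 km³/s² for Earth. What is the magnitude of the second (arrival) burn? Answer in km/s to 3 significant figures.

Δv₂ = 1.32 km/s

The Hohmann ellipse has a_t = (r₁ + r₂)/2 = 32780 km.
On the circular orbit at r = 57400 km, v_c = √(μ/r) = 2.635 km/s.
Transfer-orbit speed at the same r (vis-viva, a = a_t): v_t = √[μ(2/r − 1/a_t)] = 1.315 km/s.
Δv₂ = |v_t − v_c| = |1.315 − 2.635| = 1.320 km/s.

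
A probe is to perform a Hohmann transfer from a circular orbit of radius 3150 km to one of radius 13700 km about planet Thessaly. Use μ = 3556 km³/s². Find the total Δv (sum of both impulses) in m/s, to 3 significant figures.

Transfer-ellipse semi-major axis a_t = (r₁ + r₂)/2 = (3150 + 13700)/2 = 8425 km.
Circular speed at r₁: v₁ = √(μ/r₁) = √(3556/3150) = 1.0625 km/s.
Transfer-orbit speed at r₁ (vis-viva equation): v_p = √[μ(2/r₁ − 1/a_t)] = 1.3549 km/s.
First burn Δv₁ = |v_p − v₁| = 0.2924 km/s.
Circular speed at r₂: v₂ = √(μ/r₂) = 0.509472 km/s.
Transfer-orbit speed at r₂: v_a = √[μ(2/r₂ − 1/a_t)] = 0.311524 km/s.
Second burn Δv₂ = |v₂ − v_a| = 0.1979 km/s.
Total Δv = Δv₁ + Δv₂ = 0.4903 km/s.

Δv = 490 m/s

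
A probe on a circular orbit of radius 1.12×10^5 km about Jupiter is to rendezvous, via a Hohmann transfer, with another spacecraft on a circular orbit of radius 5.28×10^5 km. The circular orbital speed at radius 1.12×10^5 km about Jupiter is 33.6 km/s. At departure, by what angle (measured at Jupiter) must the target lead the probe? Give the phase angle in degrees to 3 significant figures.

φ = 95.1°

From the circular-orbit relation v² = μ/r at r = 1.12×10^5 km: μ = v²r = (33.6)² × 1.12×10^5 = 1.26444×10^8 km³/s².
Semi-major axis of the transfer orbit: a_t = (1.120×10^5 + 5.280×10^5)/2 = 3.200×10^5 km.
The half-period of the transfer ellipse is t = π√(a_t³/μ) = 50574 s.
Target angular speed ω₂ = √(μ/r₂³) = 2.9309×10^-5 rad/s.
Angle swept by the target during transfer: ω₂·t = 1.4823 rad = 84.93°.
Arrival is 180° from departure on the ellipse, so φ = 180° − 84.93° = 95.1°.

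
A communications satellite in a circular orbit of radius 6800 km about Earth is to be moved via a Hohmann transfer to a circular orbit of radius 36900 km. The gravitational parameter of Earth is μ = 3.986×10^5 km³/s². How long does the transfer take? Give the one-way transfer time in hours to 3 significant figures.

t = 4.46 hours

Semi-major axis of the transfer orbit: a_t = (6800 + 36900)/2 = 21850 km.
Transfer time t = π√(a_t³/μ) = π√((21850)³ / 3.986×10^5) = 16070 s.
Converting: 16070 s ÷ 3600 s/hour = 4.46 hours.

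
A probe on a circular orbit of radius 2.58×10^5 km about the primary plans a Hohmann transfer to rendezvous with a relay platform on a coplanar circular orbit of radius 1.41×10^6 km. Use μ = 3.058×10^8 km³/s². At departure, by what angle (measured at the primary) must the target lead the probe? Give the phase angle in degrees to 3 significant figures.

Semi-major axis of the transfer orbit: a_t = (2.580×10^5 + 1.410×10^6)/2 = 8.340×10^5 km.
Transfer time t = π√(a_t³/μ) = 1.3683×10^5 s.
Target angular speed ω₂ = √(μ/r₂³) = 1.0445×10^-5 rad/s.
Angle swept by the target during transfer: ω₂·t = 1.429 rad = 81.88°.
Arrival is 180° from departure on the ellipse, so φ = 180° − 81.88° = 98.1°.

φ = 98.1°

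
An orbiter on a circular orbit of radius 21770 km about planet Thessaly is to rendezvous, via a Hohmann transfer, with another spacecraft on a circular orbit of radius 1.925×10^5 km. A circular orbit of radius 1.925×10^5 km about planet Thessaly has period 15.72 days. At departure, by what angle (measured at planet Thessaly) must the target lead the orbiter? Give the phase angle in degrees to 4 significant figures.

φ = 105.3°

From Kepler's third law T² = 4π²r³/μ at r = 1.925×10^5 km, T = 15.72 days = 15.72 × 86400 s = 1.358208×10^6 s: μ = 4π²r³/T² = 1.52658×10^5 km³/s².
The Hohmann ellipse has a_t = (r₁ + r₂)/2 = 1.07135×10^5 km.
Transfer time t = π√(a_t³/μ) = 2.81960×10^5 s.
The target's mean motion on its circular orbit is ω₂ = √(μ/r₂³) = 4.62608×10^-6 rad/s.
Angle swept by the target during transfer: ω₂·t = 1.30437 rad = 74.73°.
Arrival is 180° from departure on the ellipse, so φ = 180° − 74.73° = 105.3°.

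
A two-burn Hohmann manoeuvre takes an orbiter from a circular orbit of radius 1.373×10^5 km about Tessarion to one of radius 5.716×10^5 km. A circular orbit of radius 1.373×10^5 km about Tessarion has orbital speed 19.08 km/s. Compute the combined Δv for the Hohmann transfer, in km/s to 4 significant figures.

Δv = 8.681 km/s

From the circular-orbit relation v² = μ/r at r = 1.373×10^5 km: μ = v²r = (19.08)² × 1.373×10^5 = 4.99836×10^7 km³/s².
Transfer-ellipse semi-major axis a_t = (r₁ + r₂)/2 = (1.373×10^5 + 5.716×10^5)/2 = 3.5445×10^5 km.
Circular speed at r₁: v₁ = √(μ/r₁) = √(4.99836×10^7/1.373×10^5) = 19.08 km/s.
On the transfer ellipse at r₁, vis-viva gives v_p = √[μ(2/r₁ − 1/a_t)] = 24.23 km/s.
First burn Δv₁ = |v_p − v₁| = 5.150 km/s.
Circular speed at r₂: v₂ = √(μ/r₂) = 9.351 km/s.
Transfer-orbit speed at r₂: v_a = √[μ(2/r₂ − 1/a_t)] = 5.820 km/s.
Second burn Δv₂ = |v₂ − v_a| = 3.531 km/s.
Δv = Δv₁ + Δv₂ = 5.150 + 3.531 = 8.681 km/s.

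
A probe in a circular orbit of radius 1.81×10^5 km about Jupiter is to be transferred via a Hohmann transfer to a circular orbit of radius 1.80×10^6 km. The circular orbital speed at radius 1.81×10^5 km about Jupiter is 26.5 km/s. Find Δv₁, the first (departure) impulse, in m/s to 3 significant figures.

Δv₁ = 9220 m/s

From the circular-orbit relation v² = μ/r at r = 1.81×10^5 km: μ = v²r = (26.5)² × 1.81×10^5 = 1.27107×10^8 km³/s².
Semi-major axis of the transfer orbit: a_t = (1.810×10^5 + 1.800×10^6)/2 = 9.905×10^5 km.
Circular speed at r = 1.810×10^5 km: v_c = √(μ/r) = 26.500 km/s.
Transfer-orbit speed at the same r (vis-viva, a = a_t): v_t = √[μ(2/r − 1/a_t)] = 35.724 km/s.
Δv₁ = |v_t − v_c| = |35.724 − 26.500| = 9.224 km/s.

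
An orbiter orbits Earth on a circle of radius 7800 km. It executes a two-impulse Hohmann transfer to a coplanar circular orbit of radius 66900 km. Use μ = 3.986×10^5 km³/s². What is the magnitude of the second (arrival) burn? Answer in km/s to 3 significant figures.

Δv₂ = 1.33 km/s

The Hohmann ellipse has a_t = (r₁ + r₂)/2 = 37350 km.
On the circular orbit at r = 66900 km, v_c = √(μ/r) = 2.4409 km/s.
Transfer-orbit speed at the same r (vis-viva, a = a_t): v_t = √[μ(2/r − 1/a_t)] = 1.1155 km/s.
Δv₂ = |v_t − v_c| = |1.1155 − 2.4409| = 1.325 km/s.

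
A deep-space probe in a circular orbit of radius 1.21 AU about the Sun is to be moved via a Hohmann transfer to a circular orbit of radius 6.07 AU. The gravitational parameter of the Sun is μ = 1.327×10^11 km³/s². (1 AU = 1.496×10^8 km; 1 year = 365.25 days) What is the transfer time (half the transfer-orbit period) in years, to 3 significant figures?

t = 3.47 years

In km: r₁ = 1.21 × 1.496×10^8 = 1.81016×10^8 km; r₂ = 6.07 × 1.496×10^8 = 9.08072×10^8 km.
Transfer-ellipse semi-major axis a_t = (r₁ + r₂)/2 = (1.81016×10^8 + 9.08072×10^8)/2 = 5.44544×10^8 km.
Transfer time t = π√(a_t³/μ) = π√((5.44544×10^8)³ / 1.327×10^11) = 1.096×10^8 s.
Converting: 1.096×10^8 s ÷ 3.15576×10^7 s/year (365.25 × 86400) = 3.47 years.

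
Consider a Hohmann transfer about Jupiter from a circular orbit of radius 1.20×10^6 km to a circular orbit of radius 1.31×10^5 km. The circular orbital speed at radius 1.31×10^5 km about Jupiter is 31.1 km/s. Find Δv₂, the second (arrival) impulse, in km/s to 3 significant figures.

Δv₂ = 10.7 km/s

From the circular-orbit relation v² = μ/r at r = 1.31×10^5 km: μ = v²r = (31.1)² × 1.31×10^5 = 1.26705×10^8 km³/s².
The Hohmann ellipse has a_t = (r₁ + r₂)/2 = 6.655×10^5 km.
Circular speed at r = 1.310×10^5 km: v_c = √(μ/r) = 31.10 km/s.
Vis-viva on the transfer ellipse at r = 1.310×10^5 km gives v_t = √[μ(2/r − 1/a_t)] = 41.76 km/s.
Δv₂ = |v_t − v_c| = |41.76 − 31.10| = 10.66 km/s.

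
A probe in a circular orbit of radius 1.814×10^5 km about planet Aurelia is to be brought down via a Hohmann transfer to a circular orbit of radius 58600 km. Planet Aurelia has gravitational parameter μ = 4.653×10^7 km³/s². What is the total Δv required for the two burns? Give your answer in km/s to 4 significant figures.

Transfer-ellipse semi-major axis a_t = (r₁ + r₂)/2 = (1.814×10^5 + 58600)/2 = 1.200×10^5 km.
At r₁ the circular-orbit speed is v₁ = √(μ/r₁) = 16.016 km/s.
Transfer-orbit speed at r₁ (vis-viva equation): v_a = √[μ(2/r₁ − 1/a_t)] = 11.192 km/s.
First burn Δv₁ = |v_a − v₁| = 4.824 km/s.
At r₂, v₂ = √(μ/r₂) = 28.178 km/s.
Transfer-orbit speed at r₂: v_p = √[μ(2/r₂ − 1/a_t)] = 34.645 km/s.
Second burn Δv₂ = |v₂ − v_p| = 6.467 km/s.
Total Δv = Δv₁ + Δv₂ = 11.29 km/s.

Δv = 11.29 km/s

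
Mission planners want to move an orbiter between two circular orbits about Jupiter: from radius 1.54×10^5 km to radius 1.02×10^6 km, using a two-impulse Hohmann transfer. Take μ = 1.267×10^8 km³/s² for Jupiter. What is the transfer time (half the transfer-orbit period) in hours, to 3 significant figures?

Semi-major axis of the transfer orbit: a_t = (1.540×10^5 + 1.020×10^6)/2 = 5.870×10^5 km.
Transfer time t = π√(a_t³/μ) = π√((5.870×10^5)³ / 1.267×10^8) = 1.255×10^5 s.
Converting: 1.255×10^5 s ÷ 3600 s/hour = 34.9 hours.

t = 34.9 hours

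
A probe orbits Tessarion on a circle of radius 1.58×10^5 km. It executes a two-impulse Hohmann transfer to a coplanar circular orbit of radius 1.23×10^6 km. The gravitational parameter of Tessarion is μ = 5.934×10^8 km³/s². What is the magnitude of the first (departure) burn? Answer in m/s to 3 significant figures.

Semi-major axis of the transfer orbit: a_t = (1.580×10^5 + 1.230×10^6)/2 = 6.940×10^5 km.
Circular speed at r = 1.580×10^5 km: v_c = √(μ/r) = 61.284 km/s.
Transfer-orbit speed at the same r (vis-viva, a = a_t): v_t = √[μ(2/r − 1/a_t)] = 81.586 km/s.
Δv₁ = |v_t − v_c| = |81.586 − 61.284| = 20.30 km/s.

Δv₁ = 20300 m/s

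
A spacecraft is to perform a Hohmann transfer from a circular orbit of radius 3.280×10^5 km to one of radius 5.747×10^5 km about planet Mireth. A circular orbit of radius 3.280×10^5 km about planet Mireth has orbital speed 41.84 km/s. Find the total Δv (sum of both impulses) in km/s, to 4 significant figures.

Δv = 10.04 km/s

From the circular-orbit relation v² = μ/r at r = 3.280×10^5 km: μ = v²r = (41.84)² × 3.280×10^5 = 5.74192×10^8 km³/s².
Transfer-ellipse semi-major axis a_t = (r₁ + r₂)/2 = (3.280×10^5 + 5.747×10^5)/2 = 4.5135×10^5 km.
Circular speed at r₁: v₁ = √(μ/r₁) = √(5.74192×10^8/3.280×10^5) = 41.8400 km/s.
Transfer-orbit speed at r₁ (vis-viva): v_p = √[μ(2/r₁ − 1/a_t)] = 47.2123 km/s.
First burn Δv₁ = |v_p − v₁| = 5.3723 km/s.
Circular speed at r₂: v₂ = √(μ/r₂) = 31.6088 km/s.
Transfer-orbit speed at r₂: v_a = √[μ(2/r₂ − 1/a_t)] = 26.9456 km/s.
Second burn Δv₂ = |v₂ − v_a| = 4.6632 km/s.
Total Δv = Δv₁ + Δv₂ = 10.04 km/s.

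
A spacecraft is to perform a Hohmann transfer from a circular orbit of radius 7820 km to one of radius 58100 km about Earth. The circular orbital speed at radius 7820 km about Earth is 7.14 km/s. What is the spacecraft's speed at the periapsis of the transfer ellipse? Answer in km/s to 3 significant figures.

From the circular-orbit relation v² = μ/r at r = 7820 km: μ = v²r = (7.14)² × 7820 = 3.98660×10^5 km³/s².
Semi-major axis of the transfer orbit: a_t = (7820 + 58100)/2 = 32960 km.
The periapsis of the transfer ellipse is at r = 7820 km.
Applying v² = μ(2/r − 1/a_t): v = 9.480 km/s.

v = 9.48 km/s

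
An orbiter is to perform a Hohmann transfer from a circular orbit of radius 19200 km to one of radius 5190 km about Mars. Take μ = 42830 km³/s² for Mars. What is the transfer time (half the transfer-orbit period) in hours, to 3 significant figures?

t = 5.68 hours

The Hohmann ellipse has a_t = (r₁ + r₂)/2 = 12195 km.
Transfer time t = π√(a_t³/μ) = π√((12195)³ / 42830) = 20440 s.
Converting: 20440 s ÷ 3600 s/hour = 5.68 hours.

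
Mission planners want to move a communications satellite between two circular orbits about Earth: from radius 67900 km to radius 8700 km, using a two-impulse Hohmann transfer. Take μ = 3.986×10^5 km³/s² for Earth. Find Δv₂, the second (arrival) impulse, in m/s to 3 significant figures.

Δv₂ = 2240 m/s

The Hohmann ellipse has a_t = (r₁ + r₂)/2 = 38300 km.
Circular speed at r = 8700 km: v_c = √(μ/r) = 6.7688 km/s.
Vis-viva on the transfer ellipse at r = 8700 km gives v_t = √[μ(2/r − 1/a_t)] = 9.0125 km/s.
Δv₂ = |v_t − v_c| = |9.0125 − 6.7688| = 2.244 km/s.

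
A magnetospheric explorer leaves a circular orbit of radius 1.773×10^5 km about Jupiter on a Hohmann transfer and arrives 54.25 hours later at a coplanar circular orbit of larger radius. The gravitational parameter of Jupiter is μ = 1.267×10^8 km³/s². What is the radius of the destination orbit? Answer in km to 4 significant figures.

r₂ = 1.399×10^6 km

Transfer time t = 54.25 hours = 1.953×10^5 s, and t = π√(a_t³/μ).
So a_t = (μ t²/π²)^(1/3) = (1.267×10^8 × (1.953×10^5)² / π²)^(1/3) = 7.8818×10^5 km.
Since a_t = (r₁ + r₂)/2, r₂ = 2a_t − r₁ = 2×7.8818×10^5 − 1.773×10^5 = 1.39906×10^6 km.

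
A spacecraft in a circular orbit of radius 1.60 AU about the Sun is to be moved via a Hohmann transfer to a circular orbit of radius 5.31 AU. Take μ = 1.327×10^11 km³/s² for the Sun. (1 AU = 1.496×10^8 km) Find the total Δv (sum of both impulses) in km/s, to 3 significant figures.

In km: r₁ = 1.60 × 1.496×10^8 = 2.3936×10^8 km; r₂ = 5.31 × 1.496×10^8 = 7.94376×10^8 km.
The Hohmann ellipse has a_t = (r₁ + r₂)/2 = 5.16868×10^8 km.
Circular speed at r₁: v₁ = √(μ/r₁) = √(1.327×10^11/2.3936×10^8) = 23.5456 km/s.
Transfer-orbit speed at r₁ (vis-viva equation): v_p = √[μ(2/r₁ − 1/a_t)] = 29.1899 km/s.
First burn Δv₁ = |v_p − v₁| = 5.6443 km/s.
At r₂, v₂ = √(μ/r₂) = 12.9248 km/s.
Transfer-orbit speed at r₂: v_a = √[μ(2/r₂ − 1/a_t)] = 8.79546 km/s.
Second burn Δv₂ = |v₂ − v_a| = 4.1293 km/s.
Δv = Δv₁ + Δv₂ = 5.6443 + 4.1293 = 9.774 km/s.

Δv = 9.77 km/s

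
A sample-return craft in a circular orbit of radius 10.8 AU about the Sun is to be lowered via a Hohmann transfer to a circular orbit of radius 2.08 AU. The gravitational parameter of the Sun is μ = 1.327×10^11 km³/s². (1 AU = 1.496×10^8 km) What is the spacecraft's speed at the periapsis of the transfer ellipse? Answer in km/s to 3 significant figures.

In km: r₁ = 10.8 × 1.496×10^8 = 1.61568×10^9 km; r₂ = 2.08 × 1.496×10^8 = 3.11168×10^8 km.
Transfer-ellipse semi-major axis a_t = (r₁ + r₂)/2 = (1.61568×10^9 + 3.11168×10^8)/2 = 9.63424×10^8 km.
At periapsis, r = 3.11168×10^8 km.
Vis-viva: v = √[μ(2/r − 1/a_t)] = √[1.327×10^11 × (2/3.11168×10^8 − 1/9.63424×10^8)] = 26.74 km/s.

v = 26.7 km/s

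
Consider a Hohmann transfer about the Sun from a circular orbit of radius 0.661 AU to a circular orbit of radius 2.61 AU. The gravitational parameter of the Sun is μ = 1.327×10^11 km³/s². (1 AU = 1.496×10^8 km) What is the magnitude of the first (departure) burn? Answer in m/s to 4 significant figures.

Δv₁ = 9644 m/s

In km: r₁ = 0.661 × 1.496×10^8 = 9.88856×10^7 km; r₂ = 2.61 × 1.496×10^8 = 3.90456×10^8 km.
Transfer-ellipse semi-major axis a_t = (r₁ + r₂)/2 = (9.88856×10^7 + 3.90456×10^8)/2 = 2.446708×10^8 km.
On the circular orbit at r = 9.88856×10^7 km, v_c = √(μ/r) = 36.633 km/s.
Vis-viva on the transfer ellipse at r = 9.88856×10^7 km gives v_t = √[μ(2/r − 1/a_t)] = 46.277 km/s.
Δv₁ = |v_t − v_c| = |46.277 − 36.633| = 9.644 km/s.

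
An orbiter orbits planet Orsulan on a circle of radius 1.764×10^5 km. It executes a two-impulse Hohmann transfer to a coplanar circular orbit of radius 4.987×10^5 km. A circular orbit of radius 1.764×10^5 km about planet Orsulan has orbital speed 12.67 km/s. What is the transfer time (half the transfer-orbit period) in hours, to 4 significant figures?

From the circular-orbit relation v² = μ/r at r = 1.764×10^5 km: μ = v²r = (12.67)² × 1.764×10^5 = 2.83173×10^7 km³/s².
Semi-major axis of the transfer orbit: a_t = (1.764×10^5 + 4.987×10^5)/2 = 3.3755×10^5 km.
Transfer time t = π√(a_t³/μ) = π√((3.3755×10^5)³ / 2.83173×10^7) = 1.1578×10^5 s.
Converting: 1.1578×10^5 s ÷ 3600 s/hour = 32.16 hours.

t = 32.16 hours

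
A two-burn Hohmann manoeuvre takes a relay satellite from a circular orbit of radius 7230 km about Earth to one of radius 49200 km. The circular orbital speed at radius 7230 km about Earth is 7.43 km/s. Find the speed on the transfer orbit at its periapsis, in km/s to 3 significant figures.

v = 9.81 km/s

From the circular-orbit relation v² = μ/r at r = 7230 km: μ = v²r = (7.43)² × 7230 = 3.99131×10^5 km³/s².
The Hohmann ellipse has a_t = (r₁ + r₂)/2 = 28215 km.
The periapsis of the transfer ellipse is at r = 7230 km.
Vis-viva: v = √[μ(2/r − 1/a_t)] = √[3.99131×10^5 × (2/7230 − 1/28215)] = 9.811 km/s.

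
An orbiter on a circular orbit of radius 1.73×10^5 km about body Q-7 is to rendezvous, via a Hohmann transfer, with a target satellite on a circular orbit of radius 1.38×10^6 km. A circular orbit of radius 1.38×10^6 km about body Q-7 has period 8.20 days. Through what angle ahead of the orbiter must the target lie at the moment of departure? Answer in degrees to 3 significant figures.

From Kepler's third law T² = 4π²r³/μ at r = 1.38×10^6 km, T = 8.20 days = 8.20 × 86400 s = 7.0848×10^5 s: μ = 4π²r³/T² = 2.06701×10^8 km³/s².
Semi-major axis of the transfer orbit: a_t = (1.730×10^5 + 1.380×10^6)/2 = 7.765×10^5 km.
The half-period of the transfer ellipse is t = π√(a_t³/μ) = 1.495×10^5 s.
Target angular speed ω₂ = √(μ/r₂³) = 8.869×10^-6 rad/s.
Angle swept by the target during transfer: ω₂·t = 1.326 rad = 75.97°.
The orbiter traverses 180° on the transfer ellipse, so the target must lead by 180° − 75.97° = 104°.

φ = 104°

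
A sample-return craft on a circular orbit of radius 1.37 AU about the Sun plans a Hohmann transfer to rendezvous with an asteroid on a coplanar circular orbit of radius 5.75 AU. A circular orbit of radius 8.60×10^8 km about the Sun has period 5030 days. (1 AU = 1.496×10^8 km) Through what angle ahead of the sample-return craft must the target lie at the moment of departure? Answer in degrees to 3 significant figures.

φ = 92.3°

From Kepler's third law T² = 4π²r³/μ at r = 8.60×10^8 km, T = 5030 days = 5030 × 86400 s = 4.34592×10^8 s: μ = 4π²r³/T² = 1.32951×10^11 km³/s².
In km: r₁ = 1.37 × 1.496×10^8 = 2.04952×10^8 km; r₂ = 5.75 × 1.496×10^8 = 8.602×10^8 km.
The Hohmann ellipse has a_t = (r₁ + r₂)/2 = 5.32576×10^8 km.
The half-period of the transfer ellipse is t = π√(a_t³/μ) = 1.05895×10^8 s.
Target angular speed ω₂ = √(μ/r₂³) = 1.44526×10^-8 rad/s.
Angle swept by the target during transfer: ω₂·t = 1.5305 rad = 87.69°.
The sample-return craft traverses 180° on the transfer ellipse, so the target must lead by 180° − 87.69° = 92.3°.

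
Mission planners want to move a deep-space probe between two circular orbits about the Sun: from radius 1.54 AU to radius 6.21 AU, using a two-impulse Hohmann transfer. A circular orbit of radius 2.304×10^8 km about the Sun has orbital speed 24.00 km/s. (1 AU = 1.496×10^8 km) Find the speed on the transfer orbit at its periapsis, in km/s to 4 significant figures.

From the circular-orbit relation v² = μ/r at r = 2.304×10^8 km: μ = v²r = (24.00)² × 2.304×10^8 = 1.32710×10^11 km³/s².
In km: r₁ = 1.54 × 1.496×10^8 = 2.30384×10^8 km; r₂ = 6.21 × 1.496×10^8 = 9.29016×10^8 km.
Transfer-ellipse semi-major axis a_t = (r₁ + r₂)/2 = (2.30384×10^8 + 9.29016×10^8)/2 = 5.797×10^8 km.
The periapsis of the transfer ellipse is at r = 2.30384×10^8 km.
From the vis-viva equation, v = √[μ(2/r − 1/a_t)] = 30.38 km/s.

v = 30.38 km/s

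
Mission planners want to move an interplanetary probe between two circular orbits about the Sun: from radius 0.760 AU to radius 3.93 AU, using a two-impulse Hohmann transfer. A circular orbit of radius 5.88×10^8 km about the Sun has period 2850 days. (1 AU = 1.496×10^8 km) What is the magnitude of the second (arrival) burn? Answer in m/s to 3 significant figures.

From Kepler's third law T² = 4π²r³/μ at r = 5.88×10^8 km, T = 2850 days = 2850 × 86400 s = 2.4624×10^8 s: μ = 4π²r³/T² = 1.32365×10^11 km³/s².
In km: r₁ = 0.760 × 1.496×10^8 = 1.13696×10^8 km; r₂ = 3.93 × 1.496×10^8 = 5.87928×10^8 km.
Transfer-ellipse semi-major axis a_t = (r₁ + r₂)/2 = (1.13696×10^8 + 5.87928×10^8)/2 = 3.50812×10^8 km.
On the circular orbit at r = 5.87928×10^8 km, v_c = √(μ/r) = 15.005 km/s.
Vis-viva on the transfer ellipse at r = 5.87928×10^8 km gives v_t = √[μ(2/r − 1/a_t)] = 8.5420 km/s.
Δv₂ = |v_t − v_c| = |8.5420 − 15.005| = 6.463 km/s.

Δv₂ = 6460 m/s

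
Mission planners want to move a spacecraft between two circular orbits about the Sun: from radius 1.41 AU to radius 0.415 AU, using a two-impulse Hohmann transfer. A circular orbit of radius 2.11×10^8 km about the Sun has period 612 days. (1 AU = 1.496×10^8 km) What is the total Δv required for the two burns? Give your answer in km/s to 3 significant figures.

From Kepler's third law T² = 4π²r³/μ at r = 2.11×10^8 km, T = 612 days = 612 × 86400 s = 5.28768×10^7 s: μ = 4π²r³/T² = 1.32641×10^11 km³/s².
In km: r₁ = 1.41 × 1.496×10^8 = 2.10936×10^8 km; r₂ = 0.415 × 1.496×10^8 = 6.2084×10^7 km.
Semi-major axis of the transfer orbit: a_t = (2.10936×10^8 + 6.2084×10^7)/2 = 1.3651×10^8 km.
Circular speed at r₁: v₁ = √(μ/r₁) = √(1.32641×10^11/2.10936×10^8) = 25.0763 km/s.
Transfer-orbit speed at r₁ (vis-viva): v_a = √[μ(2/r₁ − 1/a_t)] = 16.9111 km/s.
First burn Δv₁ = |v_a − v₁| = 8.1652 km/s.
At r₂, v₂ = √(μ/r₂) = 46.222 km/s.
Transfer-orbit speed at r₂: v_p = √[μ(2/r₂ − 1/a_t)] = 57.457 km/s.
Second burn Δv₂ = |v₂ − v_p| = 11.235 km/s.
Total Δv = Δv₁ + Δv₂ = 19.40 km/s.

Δv = 19.4 km/s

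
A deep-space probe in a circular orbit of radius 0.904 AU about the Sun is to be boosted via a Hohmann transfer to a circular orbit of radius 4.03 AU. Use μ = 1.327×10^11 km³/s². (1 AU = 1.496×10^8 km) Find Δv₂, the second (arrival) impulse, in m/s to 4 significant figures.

Δv₂ = 5855 m/s

In km: r₁ = 0.904 × 1.496×10^8 = 1.352384×10^8 km; r₂ = 4.03 × 1.496×10^8 = 6.02888×10^8 km.
The Hohmann ellipse has a_t = (r₁ + r₂)/2 = 3.690632×10^8 km.
On the circular orbit at r = 6.02888×10^8 km, v_c = √(μ/r) = 14.836 km/s.
Vis-viva on the transfer ellipse at r = 6.02888×10^8 km gives v_t = √[μ(2/r − 1/a_t)] = 8.9808 km/s.
Δv₂ = |v_t − v_c| = |8.9808 − 14.836| = 5.855 km/s.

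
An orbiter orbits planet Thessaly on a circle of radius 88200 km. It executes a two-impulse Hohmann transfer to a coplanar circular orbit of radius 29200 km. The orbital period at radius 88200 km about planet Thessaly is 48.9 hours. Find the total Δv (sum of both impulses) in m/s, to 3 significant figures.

From Kepler's third law T² = 4π²r³/μ at r = 88200 km, T = 48.9 hours = 48.9 × 3600 s = 1.7604×10^5 s: μ = 4π²r³/T² = 8.74063×10^5 km³/s².
Semi-major axis of the transfer orbit: a_t = (88200 + 29200)/2 = 58700 km.
At r₁ the circular-orbit speed is v₁ = √(μ/r₁) = 3.1480 km/s.
On the transfer ellipse at r₁, vis-viva equation gives v_a = √[μ(2/r₁ − 1/a_t)] = 2.2203 km/s.
First burn Δv₁ = |v_a − v₁| = 0.9277 km/s.
Circular speed at r₂: v₂ = √(μ/r₂) = 5.471 km/s.
Transfer-orbit speed at r₂: v_p = √[μ(2/r₂ − 1/a_t)] = 6.706 km/s.
Second burn Δv₂ = |v₂ − v_p| = 1.235 km/s.
Δv = Δv₁ + Δv₂ = 0.9277 + 1.235 = 2.163 km/s.

Δv = 2160 m/s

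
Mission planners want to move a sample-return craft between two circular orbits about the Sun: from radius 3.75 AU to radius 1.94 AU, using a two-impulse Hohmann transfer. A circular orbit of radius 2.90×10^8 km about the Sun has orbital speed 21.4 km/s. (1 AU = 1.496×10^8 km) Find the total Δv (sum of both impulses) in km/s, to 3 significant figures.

From the circular-orbit relation v² = μ/r at r = 2.90×10^8 km: μ = v²r = (21.4)² × 2.90×10^8 = 1.32808×10^11 km³/s².
In km: r₁ = 3.75 × 1.496×10^8 = 5.610×10^8 km; r₂ = 1.94 × 1.496×10^8 = 2.90224×10^8 km.
The Hohmann ellipse has a_t = (r₁ + r₂)/2 = 4.25612×10^8 km.
At r₁ the circular-orbit speed is v₁ = √(μ/r₁) = 15.386 km/s.
Transfer-orbit speed at r₁ (vis-viva equation): v_a = √[μ(2/r₁ − 1/a_t)] = 12.705 km/s.
First burn Δv₁ = |v_a − v₁| = 2.681 km/s.
Circular speed at r₂: v₂ = √(μ/r₂) = 21.392 km/s.
Transfer-orbit speed at r₂: v_p = √[μ(2/r₂ − 1/a_t)] = 24.560 km/s.
Second burn Δv₂ = |v₂ − v_p| = 3.168 km/s.
Δv = Δv₁ + Δv₂ = 2.681 + 3.168 = 5.849 km/s.

Δv = 5.85 km/s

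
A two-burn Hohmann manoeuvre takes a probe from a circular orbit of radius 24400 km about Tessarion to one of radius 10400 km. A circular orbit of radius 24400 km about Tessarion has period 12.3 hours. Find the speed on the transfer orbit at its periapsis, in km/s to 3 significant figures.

From Kepler's third law T² = 4π²r³/μ at r = 24400 km, T = 12.3 hours = 12.3 × 3600 s = 44280 s: μ = 4π²r³/T² = 2.92492×10^5 km³/s².
Semi-major axis of the transfer orbit: a_t = (24400 + 10400)/2 = 17400 km.
The periapsis of the transfer ellipse is at r = 10400 km.
Vis-viva: v = √[μ(2/r − 1/a_t)] = √[2.92492×10^5 × (2/10400 − 1/17400)] = 6.280 km/s.

v = 6.28 km/s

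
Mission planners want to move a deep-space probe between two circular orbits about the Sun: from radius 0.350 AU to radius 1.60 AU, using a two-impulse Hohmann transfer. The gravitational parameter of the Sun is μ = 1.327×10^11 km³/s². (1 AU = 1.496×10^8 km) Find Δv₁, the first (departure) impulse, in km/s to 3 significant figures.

In km: r₁ = 0.350 × 1.496×10^8 = 5.236×10^7 km; r₂ = 1.60 × 1.496×10^8 = 2.3936×10^8 km.
The Hohmann ellipse has a_t = (r₁ + r₂)/2 = 1.4586×10^8 km.
Circular speed at r = 5.236×10^7 km: v_c = √(μ/r) = 50.34 km/s.
Vis-viva on the transfer ellipse at r = 5.236×10^7 km gives v_t = √[μ(2/r − 1/a_t)] = 64.49 km/s.
Δv₁ = |v_t − v_c| = |64.49 − 50.34| = 14.15 km/s.

Δv₁ = 14.1 km/s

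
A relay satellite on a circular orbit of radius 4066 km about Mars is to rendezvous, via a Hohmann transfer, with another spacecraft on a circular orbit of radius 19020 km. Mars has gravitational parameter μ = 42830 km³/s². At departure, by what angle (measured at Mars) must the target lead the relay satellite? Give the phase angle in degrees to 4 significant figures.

Semi-major axis of the transfer orbit: a_t = (4066 + 19020)/2 = 11543 km.
The half-period of the transfer ellipse is t = π√(a_t³/μ) = 18826 s.
Target angular speed ω₂ = √(μ/r₂³) = 7.8897×10^-5 rad/s.
Angle swept by the target during transfer: ω₂·t = 1.4853 rad = 85.10°.
Arrival is 180° from departure on the ellipse, so φ = 180° − 85.10° = 94.90°.

φ = 94.90°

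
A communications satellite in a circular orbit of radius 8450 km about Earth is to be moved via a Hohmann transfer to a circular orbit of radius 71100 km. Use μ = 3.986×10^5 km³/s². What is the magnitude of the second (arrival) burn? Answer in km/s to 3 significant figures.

Transfer-ellipse semi-major axis a_t = (r₁ + r₂)/2 = (8450 + 71100)/2 = 39775 km.
Circular speed at r = 71100 km: v_c = √(μ/r) = 2.3677 km/s.
Vis-viva on the transfer ellipse at r = 71100 km gives v_t = √[μ(2/r − 1/a_t)] = 1.0913 km/s.
Δv₂ = |v_t − v_c| = |1.0913 − 2.3677| = 1.276 km/s.

Δv₂ = 1.28 km/s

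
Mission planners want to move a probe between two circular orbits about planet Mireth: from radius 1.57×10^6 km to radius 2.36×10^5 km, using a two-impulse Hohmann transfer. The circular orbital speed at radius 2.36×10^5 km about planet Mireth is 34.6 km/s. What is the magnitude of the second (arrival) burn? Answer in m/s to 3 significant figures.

Δv₂ = 11000 m/s

From the circular-orbit relation v² = μ/r at r = 2.36×10^5 km: μ = v²r = (34.6)² × 2.36×10^5 = 2.82530×10^8 km³/s².
Semi-major axis of the transfer orbit: a_t = (1.570×10^6 + 2.360×10^5)/2 = 9.030×10^5 km.
On the circular orbit at r = 2.360×10^5 km, v_c = √(μ/r) = 34.60 km/s.
Vis-viva on the transfer ellipse at r = 2.360×10^5 km gives v_t = √[μ(2/r − 1/a_t)] = 45.62 km/s.
Δv₂ = |v_t − v_c| = |45.62 − 34.60| = 11.02 km/s.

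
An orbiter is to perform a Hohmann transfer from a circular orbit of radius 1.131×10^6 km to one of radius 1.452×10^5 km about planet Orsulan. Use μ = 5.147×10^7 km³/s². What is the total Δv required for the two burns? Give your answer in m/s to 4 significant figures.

Transfer-ellipse semi-major axis a_t = (r₁ + r₂)/2 = (1.131×10^6 + 1.452×10^5)/2 = 6.381×10^5 km.
At r₁ the circular-orbit speed is v₁ = √(μ/r₁) = 6.746 km/s.
On the transfer ellipse at r₁, vis-viva equation gives v_a = √[μ(2/r₁ − 1/a_t)] = 3.218 km/s.
First burn Δv₁ = |v_a − v₁| = 3.528 km/s.
Circular speed at r₂: v₂ = √(μ/r₂) = 18.828 km/s.
Transfer-orbit speed at r₂: v_p = √[μ(2/r₂ − 1/a_t)] = 25.066 km/s.
Second burn Δv₂ = |v₂ − v_p| = 6.238 km/s.
Δv = Δv₁ + Δv₂ = 3.528 + 6.238 = 9.766 km/s.

Δv = 9766 m/s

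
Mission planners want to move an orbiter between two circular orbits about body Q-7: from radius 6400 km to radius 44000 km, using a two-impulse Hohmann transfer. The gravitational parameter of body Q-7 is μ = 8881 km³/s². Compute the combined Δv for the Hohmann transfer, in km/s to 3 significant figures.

Semi-major axis of the transfer orbit: a_t = (6400 + 44000)/2 = 25200 km.
Circular speed at r₁: v₁ = √(μ/r₁) = √(8881/6400) = 1.177988 km/s.
On the transfer ellipse at r₁, v² = μ(2/r − 1/a) gives v_p = √[μ(2/r₁ − 1/a_t)] = 1.556564 km/s.
First burn Δv₁ = |v_p − v₁| = 0.37858 km/s.
Circular speed at r₂: v₂ = √(μ/r₂) = 0.44927 km/s.
Transfer-orbit speed at r₂: v_a = √[μ(2/r₂ − 1/a_t)] = 0.22641 km/s.
Second burn Δv₂ = |v₂ − v_a| = 0.22286 km/s.
Δv = Δv₁ + Δv₂ = 0.37858 + 0.22286 = 0.6014 km/s.

Δv = 0.601 km/s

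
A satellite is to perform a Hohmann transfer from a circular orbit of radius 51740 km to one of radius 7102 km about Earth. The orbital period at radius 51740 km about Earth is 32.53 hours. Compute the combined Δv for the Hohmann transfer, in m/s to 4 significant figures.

From Kepler's third law T² = 4π²r³/μ at r = 51740 km, T = 32.53 hours = 32.53 × 3600 s = 1.17108×10^5 s: μ = 4π²r³/T² = 3.98718×10^5 km³/s².
The Hohmann ellipse has a_t = (r₁ + r₂)/2 = 29421 km.
At r₁ the circular-orbit speed is v₁ = √(μ/r₁) = 2.776 km/s.
On the transfer ellipse at r₁, vis-viva equation gives v_a = √[μ(2/r₁ − 1/a_t)] = 1.364 km/s.
First burn Δv₁ = |v_a − v₁| = 1.412 km/s.
At r₂, v₂ = √(μ/r₂) = 7.4928 km/s.
Transfer-orbit speed at r₂: v_p = √[μ(2/r₂ − 1/a_t)] = 9.9364 km/s.
Second burn Δv₂ = |v₂ − v_p| = 2.444 km/s.
Δv = Δv₁ + Δv₂ = 1.412 + 2.444 = 3.856 km/s.

Δv = 3856 m/s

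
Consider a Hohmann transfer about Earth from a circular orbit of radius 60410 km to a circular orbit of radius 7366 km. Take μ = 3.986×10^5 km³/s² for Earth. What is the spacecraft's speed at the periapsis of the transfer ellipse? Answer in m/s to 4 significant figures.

v = 9822 m/s

The Hohmann ellipse has a_t = (r₁ + r₂)/2 = 33888 km.
At periapsis, r = 7366 km.
Vis-viva: v = √[μ(2/r − 1/a_t)] = √[3.986×10^5 × (2/7366 − 1/33888)] = 9.822 km/s.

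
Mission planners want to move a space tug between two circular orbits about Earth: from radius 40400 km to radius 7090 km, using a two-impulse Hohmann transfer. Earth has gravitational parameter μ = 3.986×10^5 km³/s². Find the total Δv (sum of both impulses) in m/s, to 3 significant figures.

The Hohmann ellipse has a_t = (r₁ + r₂)/2 = 23745 km.
At r₁ the circular-orbit speed is v₁ = √(μ/r₁) = 3.141 km/s.
Transfer-orbit speed at r₁ (vis-viva equation): v_a = √[μ(2/r₁ − 1/a_t)] = 1.716 km/s.
First burn Δv₁ = |v_a − v₁| = 1.425 km/s.
At r₂, v₂ = √(μ/r₂) = 7.498 km/s.
Transfer-orbit speed at r₂: v_p = √[μ(2/r₂ − 1/a_t)] = 9.780 km/s.
Second burn Δv₂ = |v₂ − v_p| = 2.282 km/s.
Δv = Δv₁ + Δv₂ = 1.425 + 2.282 = 3.707 km/s.

Δv = 3710 m/s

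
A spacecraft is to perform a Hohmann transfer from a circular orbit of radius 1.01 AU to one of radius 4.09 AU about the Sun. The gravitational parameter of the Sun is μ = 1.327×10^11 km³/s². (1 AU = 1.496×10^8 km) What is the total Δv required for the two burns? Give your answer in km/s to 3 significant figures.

In km: r₁ = 1.01 × 1.496×10^8 = 1.51096×10^8 km; r₂ = 4.09 × 1.496×10^8 = 6.11864×10^8 km.
Transfer-ellipse semi-major axis a_t = (r₁ + r₂)/2 = (1.51096×10^8 + 6.11864×10^8)/2 = 3.8148×10^8 km.
Circular speed at r₁: v₁ = √(μ/r₁) = √(1.327×10^11/1.51096×10^8) = 29.635 km/s.
Transfer-orbit speed at r₁ (vis-viva equation): v_p = √[μ(2/r₁ − 1/a_t)] = 37.532 km/s.
First burn Δv₁ = |v_p − v₁| = 7.897 km/s.
At r₂, v₂ = √(μ/r₂) = 14.727 km/s.
Transfer-orbit speed at r₂: v_a = √[μ(2/r₂ − 1/a_t)] = 9.2683 km/s.
Second burn Δv₂ = |v₂ − v_a| = 5.459 km/s.
Δv = Δv₁ + Δv₂ = 7.897 + 5.459 = 13.36 km/s.

Δv = 13.4 km/s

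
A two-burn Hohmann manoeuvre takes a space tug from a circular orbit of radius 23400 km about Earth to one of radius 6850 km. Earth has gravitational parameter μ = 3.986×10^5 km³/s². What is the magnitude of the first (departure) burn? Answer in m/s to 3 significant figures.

The Hohmann ellipse has a_t = (r₁ + r₂)/2 = 15125 km.
Circular speed at r = 23400 km: v_c = √(μ/r) = 4.1272 km/s.
Transfer-orbit speed at the same r (vis-viva, a = a_t): v_t = √[μ(2/r − 1/a_t)] = 2.7775 km/s.
Δv₁ = |v_t − v_c| = |2.7775 − 4.1272| = 1.350 km/s.

Δv₁ = 1350 m/s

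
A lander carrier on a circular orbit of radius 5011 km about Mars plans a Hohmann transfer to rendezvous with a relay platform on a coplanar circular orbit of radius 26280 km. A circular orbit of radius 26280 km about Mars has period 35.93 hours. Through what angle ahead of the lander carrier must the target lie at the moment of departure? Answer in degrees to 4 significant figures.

From Kepler's third law T² = 4π²r³/μ at r = 26280 km, T = 35.93 hours = 35.93 × 3600 s = 1.29348×10^5 s: μ = 4π²r³/T² = 42826.9 km³/s².
Transfer-ellipse semi-major axis a_t = (r₁ + r₂)/2 = (5011 + 26280)/2 = 15645.5 km.
The half-period of the transfer ellipse is t = π√(a_t³/μ) = 29710 s.
The target's mean motion on its circular orbit is ω₂ = √(μ/r₂³) = 4.858×10^-5 rad/s.
Angle swept by the target during transfer: ω₂·t = 1.443 rad = 82.68°.
The lander carrier traverses 180° on the transfer ellipse, so the target must lead by 180° − 82.68° = 97.32°.

φ = 97.32°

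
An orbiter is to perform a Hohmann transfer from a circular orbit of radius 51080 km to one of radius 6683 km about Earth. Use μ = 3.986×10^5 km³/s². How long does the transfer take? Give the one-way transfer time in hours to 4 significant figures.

t = 6.784 hours

Transfer-ellipse semi-major axis a_t = (r₁ + r₂)/2 = (51080 + 6683)/2 = 28881.5 km.
Transfer time t = π√(a_t³/μ) = π√((28881.5)³ / 3.986×10^5) = 24424 s.
Converting: 24424 s ÷ 3600 s/hour = 6.784 hours.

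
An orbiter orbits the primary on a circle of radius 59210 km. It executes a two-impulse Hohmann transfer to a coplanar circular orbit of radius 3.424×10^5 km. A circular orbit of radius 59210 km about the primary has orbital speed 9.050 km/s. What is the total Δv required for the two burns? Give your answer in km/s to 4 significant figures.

Δv = 4.487 km/s

From the circular-orbit relation v² = μ/r at r = 59210 km: μ = v²r = (9.050)² × 59210 = 4.84945×10^6 km³/s².
The Hohmann ellipse has a_t = (r₁ + r₂)/2 = 2.00805×10^5 km.
Circular speed at r₁: v₁ = √(μ/r₁) = √(4.84945×10^6/59210) = 9.05000 km/s.
On the transfer ellipse at r₁, v² = μ(2/r − 1/a) gives v_p = √[μ(2/r₁ − 1/a_t)] = 11.8176 km/s.
First burn Δv₁ = |v_p − v₁| = 2.7676 km/s.
Circular speed at r₂: v₂ = √(μ/r₂) = 3.7634 km/s.
Transfer-orbit speed at r₂: v_a = √[μ(2/r₂ − 1/a_t)] = 2.0436 km/s.
Second burn Δv₂ = |v₂ − v_a| = 1.7198 km/s.
Total Δv = Δv₁ + Δv₂ = 4.487 km/s.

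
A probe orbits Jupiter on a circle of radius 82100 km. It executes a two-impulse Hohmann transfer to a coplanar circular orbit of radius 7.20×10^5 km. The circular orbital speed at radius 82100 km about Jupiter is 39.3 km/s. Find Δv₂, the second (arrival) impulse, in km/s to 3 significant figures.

Δv₂ = 7.27 km/s

From the circular-orbit relation v² = μ/r at r = 82100 km: μ = v²r = (39.3)² × 82100 = 1.26803×10^8 km³/s².
Transfer-ellipse semi-major axis a_t = (r₁ + r₂)/2 = (82100 + 7.200×10^5)/2 = 4.0105×10^5 km.
Circular speed at r = 7.200×10^5 km: v_c = √(μ/r) = 13.27 km/s.
Transfer-orbit speed at the same r (vis-viva, a = a_t): v_t = √[μ(2/r − 1/a_t)] = 6.004 km/s.
Δv₂ = |v_t − v_c| = |6.004 − 13.27| = 7.266 km/s.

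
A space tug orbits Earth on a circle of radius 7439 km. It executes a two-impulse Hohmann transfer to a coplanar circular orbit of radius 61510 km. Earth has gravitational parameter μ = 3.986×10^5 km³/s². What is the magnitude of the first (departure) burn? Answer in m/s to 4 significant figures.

Transfer-ellipse semi-major axis a_t = (r₁ + r₂)/2 = (7439 + 61510)/2 = 34474.5 km.
Circular speed at r = 7439 km: v_c = √(μ/r) = 7.320 km/s.
Transfer-orbit speed at the same r (vis-viva, a = a_t): v_t = √[μ(2/r − 1/a_t)] = 9.778 km/s.
Δv₁ = |v_t − v_c| = |9.778 − 7.320| = 2.458 km/s.

Δv₁ = 2458 m/s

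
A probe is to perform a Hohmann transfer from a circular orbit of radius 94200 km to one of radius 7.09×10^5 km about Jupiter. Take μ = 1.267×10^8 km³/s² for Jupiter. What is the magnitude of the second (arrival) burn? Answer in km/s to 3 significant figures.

Transfer-ellipse semi-major axis a_t = (r₁ + r₂)/2 = (94200 + 7.090×10^5)/2 = 4.016×10^5 km.
Circular speed at r = 7.090×10^5 km: v_c = √(μ/r) = 13.368 km/s.
Vis-viva on the transfer ellipse at r = 7.090×10^5 km gives v_t = √[μ(2/r − 1/a_t)] = 6.4743 km/s.
Δv₂ = |v_t − v_c| = |6.4743 − 13.368| = 6.894 km/s.

Δv₂ = 6.89 km/s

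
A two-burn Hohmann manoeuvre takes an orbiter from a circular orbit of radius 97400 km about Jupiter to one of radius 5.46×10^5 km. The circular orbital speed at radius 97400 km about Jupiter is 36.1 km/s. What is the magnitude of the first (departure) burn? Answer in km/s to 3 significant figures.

From the circular-orbit relation v² = μ/r at r = 97400 km: μ = v²r = (36.1)² × 97400 = 1.26933×10^8 km³/s².
The Hohmann ellipse has a_t = (r₁ + r₂)/2 = 3.217×10^5 km.
On the circular orbit at r = 97400 km, v_c = √(μ/r) = 36.10 km/s.
Transfer-orbit speed at the same r (vis-viva, a = a_t): v_t = √[μ(2/r − 1/a_t)] = 47.03 km/s.
Δv₁ = |v_t − v_c| = |47.03 − 36.10| = 10.93 km/s.

Δv₁ = 10.9 km/s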